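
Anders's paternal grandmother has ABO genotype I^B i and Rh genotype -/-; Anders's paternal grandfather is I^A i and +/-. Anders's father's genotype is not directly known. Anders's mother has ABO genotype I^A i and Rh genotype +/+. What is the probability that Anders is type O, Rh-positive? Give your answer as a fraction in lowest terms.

Anders's father's ABO genotype from I^B i × I^A i: 1/4 I^A I^B, 1/4 I^A i, 1/4 I^B i, 1/4 i i.
Crossing each possibility with the mother I^A i and summing P(type O): 1/4·0 + 1/4·1/4 + 1/4·1/4 + 1/4·1/2 = 1/4.
Similarly for Rh via the father's Rh distribution: P(Rh+) = 1.
Independent loci: 1/4 × 1 = 1/4.

1/4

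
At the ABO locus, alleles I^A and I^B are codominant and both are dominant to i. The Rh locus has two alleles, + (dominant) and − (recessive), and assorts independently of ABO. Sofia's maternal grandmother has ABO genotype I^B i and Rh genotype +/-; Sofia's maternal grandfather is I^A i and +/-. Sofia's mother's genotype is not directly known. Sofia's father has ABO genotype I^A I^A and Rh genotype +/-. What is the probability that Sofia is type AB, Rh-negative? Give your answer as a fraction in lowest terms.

Sofia's mother's ABO genotype from I^B i × I^A i: 1/4 I^A I^B, 1/4 I^A i, 1/4 I^B i, 1/4 i i.
Crossing each possibility with the father I^A I^A and summing P(type AB): 1/4·1/2 + 1/4·0 + 1/4·1/2 + 1/4·0 = 1/4.
Similarly for Rh via the mother's Rh distribution: P(Rh-) = 1/4.
Independent loci: 1/4 × 1/4 = 1/16.

1/16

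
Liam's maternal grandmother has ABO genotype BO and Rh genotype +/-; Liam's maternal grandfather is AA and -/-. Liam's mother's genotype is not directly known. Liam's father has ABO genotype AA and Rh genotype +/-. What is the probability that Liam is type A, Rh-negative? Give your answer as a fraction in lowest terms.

9/32

Liam's mother's ABO genotype from BO × AA: 1/2 AB, 1/2 AO.
Crossing each possibility with the father AA and summing P(type A): 1/2·1/2 + 1/2·1 = 3/4.
Similarly for Rh via the mother's Rh distribution: P(Rh-) = 3/8.
Independent loci: 3/4 × 3/8 = 9/32.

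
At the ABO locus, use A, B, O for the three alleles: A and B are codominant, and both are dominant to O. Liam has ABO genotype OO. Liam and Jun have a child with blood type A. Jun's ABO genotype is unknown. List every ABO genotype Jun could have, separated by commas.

For each candidate genotype of Jun, check whether crossing it with OO can produce every observed child phenotype.
  AA → possible child types {A} ✓
  AB → possible child types {A, B} ✓
  AO → possible child types {O, A} ✓
  BB → possible child types {B} ✗
  BO → possible child types {O, B} ✗
  OO → possible child types {O} ✗

AA, AB, AO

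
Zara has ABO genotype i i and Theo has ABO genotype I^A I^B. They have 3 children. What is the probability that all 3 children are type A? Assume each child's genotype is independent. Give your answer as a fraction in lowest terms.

1/8

ABO cross i i × I^A I^B → 1/2 A, 1/2 B.
So P(type A) = 1/2 per child.
All 3 independent: (1/2)^3 = 1/8.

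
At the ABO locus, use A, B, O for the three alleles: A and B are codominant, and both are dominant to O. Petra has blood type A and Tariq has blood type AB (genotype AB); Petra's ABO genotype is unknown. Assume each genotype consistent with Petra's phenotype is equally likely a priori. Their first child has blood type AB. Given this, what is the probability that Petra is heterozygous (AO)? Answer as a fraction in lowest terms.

Possible genotypes: Petra ∈ {AA, AO}; Tariq ∈ {AB}.
Weight each parental genotype pair by prior × P(type-AB child):
  AA × AB: posterior weight 2/3.
  AO × AB: posterior weight 1/3.
Sum the posterior weight over pairs where Petra is AO: 1/3.

1/3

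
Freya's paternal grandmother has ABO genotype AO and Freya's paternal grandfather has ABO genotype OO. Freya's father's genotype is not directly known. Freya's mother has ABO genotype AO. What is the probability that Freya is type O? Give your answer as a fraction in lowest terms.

Freya's father's ABO genotype from AO × OO: 1/2 AO, 1/2 OO.
Crossing each possibility with the mother AO and summing P(type O): 1/2·1/4 + 1/2·1/2 = 3/8.

3/8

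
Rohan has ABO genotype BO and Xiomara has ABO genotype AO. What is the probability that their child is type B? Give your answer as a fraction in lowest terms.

1/4

ABO cross BO × AO → offspring phenotypes: 1/4 O, 1/4 A, 1/4 B, 1/4 AB.
So P(type B) = 1/4.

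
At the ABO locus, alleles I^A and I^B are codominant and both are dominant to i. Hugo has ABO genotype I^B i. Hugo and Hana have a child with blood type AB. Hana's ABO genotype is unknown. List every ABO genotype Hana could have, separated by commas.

I^A I^A, I^A I^B, I^A i

For each candidate genotype of Hana, check whether crossing it with I^B i can produce every observed child phenotype.
  I^A I^A → possible child types {A, AB} ✓
  I^A I^B → possible child types {A, B, AB} ✓
  I^A i → possible child types {O, A, B, AB} ✓
  I^B I^B → possible child types {B} ✗
  I^B i → possible child types {O, B} ✗
  i i → possible child types {O, B} ✗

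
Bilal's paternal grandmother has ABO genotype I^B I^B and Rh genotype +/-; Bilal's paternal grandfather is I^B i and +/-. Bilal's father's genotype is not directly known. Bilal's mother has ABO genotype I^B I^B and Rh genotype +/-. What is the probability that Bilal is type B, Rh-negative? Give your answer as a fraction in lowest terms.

Bilal's father's ABO genotype from I^B I^B × I^B i: 1/2 I^B I^B, 1/2 I^B i.
Crossing each possibility with the mother I^B I^B and summing P(type B): 1/2·1 + 1/2·1 = 1.
Similarly for Rh via the father's Rh distribution: P(Rh-) = 1/4.
Independent loci: 1 × 1/4 = 1/4.

1/4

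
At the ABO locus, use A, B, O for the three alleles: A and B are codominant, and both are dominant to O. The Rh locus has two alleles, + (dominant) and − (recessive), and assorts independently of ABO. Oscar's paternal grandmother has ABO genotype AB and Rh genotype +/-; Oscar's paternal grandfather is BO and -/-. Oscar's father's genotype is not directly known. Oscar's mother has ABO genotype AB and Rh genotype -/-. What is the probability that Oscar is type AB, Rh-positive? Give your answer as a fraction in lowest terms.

Oscar's father's ABO genotype from AB × BO: 1/4 AB, 1/4 AO, 1/4 BB, 1/4 BO.
Crossing each possibility with the mother AB and summing P(type AB): 1/4·1/2 + 1/4·1/4 + 1/4·1/2 + 1/4·1/4 = 3/8.
Similarly for Rh via the father's Rh distribution: P(Rh+) = 1/4.
Independent loci: 3/8 × 1/4 = 3/32.

3/32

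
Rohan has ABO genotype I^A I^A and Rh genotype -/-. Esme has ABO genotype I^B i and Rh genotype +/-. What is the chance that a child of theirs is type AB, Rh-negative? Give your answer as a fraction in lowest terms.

ABO cross I^A I^A × I^B i → offspring phenotypes: 1/2 A, 1/2 AB.
Rh cross -/- × +/- → 1/2 Rh+, 1/2 Rh-.
Independent loci: P(type AB, Rh-negative) = 1/2 × 1/2 = 1/4.

1/4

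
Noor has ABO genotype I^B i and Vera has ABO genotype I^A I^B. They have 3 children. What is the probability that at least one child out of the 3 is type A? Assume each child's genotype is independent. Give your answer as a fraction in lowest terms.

37/64

ABO cross I^B i × I^A I^B → 1/4 A, 1/2 B, 1/4 AB.
So P(type A) = 1/4 per child.
P(none) = (3/4)^3 = 27/64; P(at least one) = 1 − 27/64 = 37/64.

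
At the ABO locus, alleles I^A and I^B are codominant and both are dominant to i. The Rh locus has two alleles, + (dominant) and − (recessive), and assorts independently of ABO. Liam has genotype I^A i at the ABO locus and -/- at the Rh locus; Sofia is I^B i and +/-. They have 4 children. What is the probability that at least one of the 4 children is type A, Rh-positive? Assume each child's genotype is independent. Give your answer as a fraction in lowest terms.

ABO cross I^A i × I^B i → 1/4 O, 1/4 A, 1/4 B, 1/4 AB.
Rh cross -/- × +/- → 1/2 Rh+, 1/2 Rh-; so P(type A, Rh-positive) = 1/4 × 1/2 = 1/8 per child.
P(none) = (7/8)^4 = 2401/4096; P(at least one) = 1 − 2401/4096 = 1695/4096.

1695/4096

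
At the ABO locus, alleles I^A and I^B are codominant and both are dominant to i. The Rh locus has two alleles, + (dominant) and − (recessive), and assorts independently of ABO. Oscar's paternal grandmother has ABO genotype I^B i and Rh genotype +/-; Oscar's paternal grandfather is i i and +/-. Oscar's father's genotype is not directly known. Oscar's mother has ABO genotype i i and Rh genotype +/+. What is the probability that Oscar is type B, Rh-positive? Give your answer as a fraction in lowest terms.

1/4

Oscar's father's ABO genotype from I^B i × i i: 1/2 I^B i, 1/2 i i.
Crossing each possibility with the mother i i and summing P(type B): 1/2·1/2 + 1/2·0 = 1/4.
Similarly for Rh via the father's Rh distribution: P(Rh+) = 1.
Independent loci: 1/4 × 1 = 1/4.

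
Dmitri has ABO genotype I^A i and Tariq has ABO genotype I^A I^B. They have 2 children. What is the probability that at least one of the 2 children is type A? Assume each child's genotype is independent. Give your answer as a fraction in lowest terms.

ABO cross I^A i × I^A I^B → 1/2 A, 1/4 B, 1/4 AB.
So P(type A) = 1/2 per child.
P(none) = (1/2)^2 = 1/4; P(at least one) = 1 − 1/4 = 3/4.

3/4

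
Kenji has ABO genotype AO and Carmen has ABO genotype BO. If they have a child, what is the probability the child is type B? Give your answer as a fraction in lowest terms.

ABO cross AO × BO → offspring phenotypes: 1/4 O, 1/4 A, 1/4 B, 1/4 AB.
So P(type B) = 1/4.

1/4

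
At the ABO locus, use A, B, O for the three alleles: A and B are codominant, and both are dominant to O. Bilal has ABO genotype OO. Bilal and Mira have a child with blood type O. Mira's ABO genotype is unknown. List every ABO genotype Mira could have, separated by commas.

AO, BO, OO

For each candidate genotype of Mira, check whether crossing it with OO can produce every observed child phenotype.
  AA → possible child types {A} ✗
  AB → possible child types {A, B} ✗
  AO → possible child types {O, A} ✓
  BB → possible child types {B} ✗
  BO → possible child types {O, B} ✓
  OO → possible child types {O} ✓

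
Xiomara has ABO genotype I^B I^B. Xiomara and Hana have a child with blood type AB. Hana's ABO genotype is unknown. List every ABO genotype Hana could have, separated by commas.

I^A I^A, I^A I^B, I^A i

For each candidate genotype of Hana, check whether crossing it with I^B I^B can produce every observed child phenotype.
  I^A I^A → possible child types {AB} ✓
  I^A I^B → possible child types {B, AB} ✓
  I^A i → possible child types {B, AB} ✓
  I^B I^B → possible child types {B} ✗
  I^B i → possible child types {B} ✗
  i i → possible child types {B} ✗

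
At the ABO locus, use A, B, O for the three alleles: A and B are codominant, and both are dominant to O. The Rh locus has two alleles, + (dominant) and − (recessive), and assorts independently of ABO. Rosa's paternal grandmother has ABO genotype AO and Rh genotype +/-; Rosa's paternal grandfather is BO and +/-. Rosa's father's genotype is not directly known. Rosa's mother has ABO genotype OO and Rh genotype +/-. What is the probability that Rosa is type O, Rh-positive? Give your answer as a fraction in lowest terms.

Rosa's father's ABO genotype from AO × BO: 1/4 AB, 1/4 AO, 1/4 BO, 1/4 OO.
Crossing each possibility with the mother OO and summing P(type O): 1/4·0 + 1/4·1/2 + 1/4·1/2 + 1/4·1 = 1/2.
Similarly for Rh via the father's Rh distribution: P(Rh+) = 3/4.
Independent loci: 1/2 × 3/4 = 3/8.

3/8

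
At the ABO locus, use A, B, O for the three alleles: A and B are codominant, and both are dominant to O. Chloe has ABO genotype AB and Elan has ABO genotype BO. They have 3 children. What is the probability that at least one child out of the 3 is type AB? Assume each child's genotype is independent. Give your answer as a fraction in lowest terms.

ABO cross AB × BO → 1/4 A, 1/2 B, 1/4 AB.
So P(type AB) = 1/4 per child.
P(none) = (3/4)^3 = 27/64; P(at least one) = 1 − 27/64 = 37/64.

37/64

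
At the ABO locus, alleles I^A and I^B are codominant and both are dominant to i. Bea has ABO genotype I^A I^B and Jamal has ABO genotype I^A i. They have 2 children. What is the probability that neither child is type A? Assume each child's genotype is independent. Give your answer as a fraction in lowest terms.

ABO cross I^A I^B × I^A i → 1/2 A, 1/4 B, 1/4 AB.
So P(type A) = 1/2 per child.
P(not type A) = 1/2 for one child; (1/2)^2 = 1/4.

1/4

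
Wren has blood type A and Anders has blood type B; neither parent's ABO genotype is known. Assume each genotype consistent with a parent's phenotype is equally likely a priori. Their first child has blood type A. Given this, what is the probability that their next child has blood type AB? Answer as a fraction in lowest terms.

5/12

Possible genotypes: Wren ∈ {AA, AO}; Anders ∈ {BB, BO}.
Weight each parental genotype pair by prior × P(type-A child):
  AA × BO: posterior weight 2/3; P(next child type AB) = 1/2.
  AO × BO: posterior weight 1/3; P(next child type AB) = 1/4.
Weighted sum = 5/12.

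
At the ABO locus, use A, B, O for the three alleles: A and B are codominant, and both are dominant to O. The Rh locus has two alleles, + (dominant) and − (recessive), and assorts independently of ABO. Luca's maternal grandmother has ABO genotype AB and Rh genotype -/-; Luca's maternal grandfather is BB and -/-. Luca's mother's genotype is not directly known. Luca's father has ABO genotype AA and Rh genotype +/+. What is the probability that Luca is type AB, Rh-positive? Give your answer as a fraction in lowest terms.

3/4

Luca's mother's ABO genotype from AB × BB: 1/2 AB, 1/2 BB.
Crossing each possibility with the father AA and summing P(type AB): 1/2·1/2 + 1/2·1 = 3/4.
Similarly for Rh via the mother's Rh distribution: P(Rh+) = 1.
Independent loci: 3/4 × 1 = 3/4.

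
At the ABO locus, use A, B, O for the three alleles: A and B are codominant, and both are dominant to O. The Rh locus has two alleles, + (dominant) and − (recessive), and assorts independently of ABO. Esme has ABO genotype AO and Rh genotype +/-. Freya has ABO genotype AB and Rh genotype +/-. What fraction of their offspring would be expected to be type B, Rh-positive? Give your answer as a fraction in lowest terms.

ABO cross AO × AB → offspring phenotypes: 1/2 A, 1/4 B, 1/4 AB.
Rh cross +/- × +/- → 3/4 Rh+, 1/4 Rh-.
Independent loci: P(type B, Rh-positive) = 1/4 × 3/4 = 3/16.

3/16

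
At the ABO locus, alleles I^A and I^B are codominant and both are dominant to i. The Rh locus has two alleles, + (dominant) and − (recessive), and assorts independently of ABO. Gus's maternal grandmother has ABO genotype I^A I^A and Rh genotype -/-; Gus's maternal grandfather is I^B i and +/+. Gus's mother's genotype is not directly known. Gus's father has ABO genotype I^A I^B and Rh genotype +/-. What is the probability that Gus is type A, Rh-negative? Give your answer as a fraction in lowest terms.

3/32

Gus's mother's ABO genotype from I^A I^A × I^B i: 1/2 I^A I^B, 1/2 I^A i.
Crossing each possibility with the father I^A I^B and summing P(type A): 1/2·1/4 + 1/2·1/2 = 3/8.
Similarly for Rh via the mother's Rh distribution: P(Rh-) = 1/4.
Independent loci: 3/8 × 1/4 = 3/32.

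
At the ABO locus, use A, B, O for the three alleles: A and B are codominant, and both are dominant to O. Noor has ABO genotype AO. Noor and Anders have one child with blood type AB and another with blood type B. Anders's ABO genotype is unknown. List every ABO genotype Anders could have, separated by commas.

For each candidate genotype of Anders, check whether crossing it with AO can produce every observed child phenotype.
  AA → possible child types {A} ✗
  AB → possible child types {A, B, AB} ✓
  AO → possible child types {O, A} ✗
  BB → possible child types {B, AB} ✓
  BO → possible child types {O, A, B, AB} ✓
  OO → possible child types {O, A} ✗

AB, BB, BO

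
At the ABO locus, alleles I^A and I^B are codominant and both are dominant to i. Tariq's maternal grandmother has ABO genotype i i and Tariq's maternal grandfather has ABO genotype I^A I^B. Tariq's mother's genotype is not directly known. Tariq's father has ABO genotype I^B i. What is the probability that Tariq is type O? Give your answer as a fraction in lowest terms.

1/4

Tariq's mother's ABO genotype from i i × I^A I^B: 1/2 I^A i, 1/2 I^B i.
Crossing each possibility with the father I^B i and summing P(type O): 1/2·1/4 + 1/2·1/4 = 1/4.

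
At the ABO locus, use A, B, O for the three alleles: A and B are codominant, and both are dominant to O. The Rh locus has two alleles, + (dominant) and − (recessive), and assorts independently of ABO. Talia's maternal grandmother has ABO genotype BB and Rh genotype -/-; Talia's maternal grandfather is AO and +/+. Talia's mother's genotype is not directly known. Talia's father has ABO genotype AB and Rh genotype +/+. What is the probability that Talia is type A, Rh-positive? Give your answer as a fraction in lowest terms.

1/4

Talia's mother's ABO genotype from BB × AO: 1/2 AB, 1/2 BO.
Crossing each possibility with the father AB and summing P(type A): 1/2·1/4 + 1/2·1/4 = 1/4.
Similarly for Rh via the mother's Rh distribution: P(Rh+) = 1.
Independent loci: 1/4 × 1 = 1/4.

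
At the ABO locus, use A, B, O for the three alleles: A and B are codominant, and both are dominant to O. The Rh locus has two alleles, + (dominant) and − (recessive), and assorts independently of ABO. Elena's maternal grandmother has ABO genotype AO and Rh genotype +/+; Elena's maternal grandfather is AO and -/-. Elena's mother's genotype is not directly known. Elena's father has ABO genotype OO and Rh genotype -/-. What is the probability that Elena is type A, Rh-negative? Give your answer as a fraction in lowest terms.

Elena's mother's ABO genotype from AO × AO: 1/4 AA, 1/2 AO, 1/4 OO.
Crossing each possibility with the father OO and summing P(type A): 1/4·1 + 1/2·1/2 + 1/4·0 = 1/2.
Similarly for Rh via the mother's Rh distribution: P(Rh-) = 1/2.
Independent loci: 1/2 × 1/2 = 1/4.

1/4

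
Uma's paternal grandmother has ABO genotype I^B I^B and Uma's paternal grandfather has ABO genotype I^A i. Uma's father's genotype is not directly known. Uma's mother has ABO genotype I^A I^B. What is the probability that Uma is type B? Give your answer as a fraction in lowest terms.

Uma's father's ABO genotype from I^B I^B × I^A i: 1/2 I^A I^B, 1/2 I^B i.
Crossing each possibility with the mother I^A I^B and summing P(type B): 1/2·1/4 + 1/2·1/2 = 3/8.

3/8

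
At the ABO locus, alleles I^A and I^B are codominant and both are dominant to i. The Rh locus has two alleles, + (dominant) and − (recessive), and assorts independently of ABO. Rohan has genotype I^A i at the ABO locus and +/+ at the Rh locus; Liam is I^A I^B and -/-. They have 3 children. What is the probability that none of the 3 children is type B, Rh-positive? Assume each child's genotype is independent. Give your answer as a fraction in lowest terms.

ABO cross I^A i × I^A I^B → 1/2 A, 1/4 B, 1/4 AB.
Rh cross +/+ × -/- → 1 Rh+; so P(type B, Rh-positive) = 1/4 × 1 = 1/4 per child.
P(not type B, Rh-positive) = 3/4 for one child; (3/4)^3 = 27/64.

27/64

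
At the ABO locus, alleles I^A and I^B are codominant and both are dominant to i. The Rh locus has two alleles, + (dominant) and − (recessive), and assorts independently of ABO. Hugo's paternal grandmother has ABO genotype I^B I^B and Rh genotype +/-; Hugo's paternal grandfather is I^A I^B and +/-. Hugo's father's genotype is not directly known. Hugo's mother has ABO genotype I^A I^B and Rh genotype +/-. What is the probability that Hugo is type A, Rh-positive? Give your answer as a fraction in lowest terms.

3/32

Hugo's father's ABO genotype from I^B I^B × I^A I^B: 1/2 I^A I^B, 1/2 I^B I^B.
Crossing each possibility with the mother I^A I^B and summing P(type A): 1/2·1/4 + 1/2·0 = 1/8.
Similarly for Rh via the father's Rh distribution: P(Rh+) = 3/4.
Independent loci: 1/8 × 3/4 = 3/32.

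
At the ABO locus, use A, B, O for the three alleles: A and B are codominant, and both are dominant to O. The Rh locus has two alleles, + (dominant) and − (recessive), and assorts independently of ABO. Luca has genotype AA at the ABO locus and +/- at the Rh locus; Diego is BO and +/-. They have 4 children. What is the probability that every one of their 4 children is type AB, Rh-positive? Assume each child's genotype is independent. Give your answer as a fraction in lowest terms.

81/4096

ABO cross AA × BO → 1/2 A, 1/2 AB.
Rh cross +/- × +/- → 3/4 Rh+, 1/4 Rh-; so P(type AB, Rh-positive) = 1/2 × 3/4 = 3/8 per child.
All 4 independent: (3/8)^4 = 81/4096.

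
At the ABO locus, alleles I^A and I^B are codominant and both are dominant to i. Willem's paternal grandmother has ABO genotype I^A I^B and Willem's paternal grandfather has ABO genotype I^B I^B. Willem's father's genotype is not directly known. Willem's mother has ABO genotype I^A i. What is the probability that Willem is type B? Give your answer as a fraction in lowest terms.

3/8

Willem's father's ABO genotype from I^A I^B × I^B I^B: 1/2 I^A I^B, 1/2 I^B I^B.
Crossing each possibility with the mother I^A i and summing P(type B): 1/2·1/4 + 1/2·1/2 = 3/8.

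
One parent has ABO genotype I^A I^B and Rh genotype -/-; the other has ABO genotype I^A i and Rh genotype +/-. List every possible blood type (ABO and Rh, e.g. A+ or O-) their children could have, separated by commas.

A+, A-, B+, B-, AB+, AB-

Gametes from I^A I^B × I^A i give offspring ABO genotypes I^A I^A, I^A I^B, I^A i, I^B i, i.e. phenotypes A, B, AB.
Rh cross -/- × +/- → phenotypes Rh+, Rh-.
Combining independently: A+, A-, B+, B-, AB+, AB-.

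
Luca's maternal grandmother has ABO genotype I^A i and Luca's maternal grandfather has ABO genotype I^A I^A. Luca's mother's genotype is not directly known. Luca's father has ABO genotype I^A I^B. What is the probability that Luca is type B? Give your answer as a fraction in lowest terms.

1/8

Luca's mother's ABO genotype from I^A i × I^A I^A: 1/2 I^A I^A, 1/2 I^A i.
Crossing each possibility with the father I^A I^B and summing P(type B): 1/2·0 + 1/2·1/4 = 1/8.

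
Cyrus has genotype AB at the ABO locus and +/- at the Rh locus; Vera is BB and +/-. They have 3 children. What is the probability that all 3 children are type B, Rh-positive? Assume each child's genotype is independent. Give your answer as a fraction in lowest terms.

27/512

ABO cross AB × BB → 1/2 B, 1/2 AB.
Rh cross +/- × +/- → 3/4 Rh+, 1/4 Rh-; so P(type B, Rh-positive) = 1/2 × 3/4 = 3/8 per child.
All 3 independent: (3/8)^3 = 27/512.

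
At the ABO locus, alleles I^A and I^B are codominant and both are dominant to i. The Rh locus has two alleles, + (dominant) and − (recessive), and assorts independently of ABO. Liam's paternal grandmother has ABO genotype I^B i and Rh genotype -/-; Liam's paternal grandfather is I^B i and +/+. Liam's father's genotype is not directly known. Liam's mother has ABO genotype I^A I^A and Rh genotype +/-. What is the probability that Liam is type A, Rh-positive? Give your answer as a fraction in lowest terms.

3/8

Liam's father's ABO genotype from I^B i × I^B i: 1/4 I^B I^B, 1/2 I^B i, 1/4 i i.
Crossing each possibility with the mother I^A I^A and summing P(type A): 1/4·0 + 1/2·1/2 + 1/4·1 = 1/2.
Similarly for Rh via the father's Rh distribution: P(Rh+) = 3/4.
Independent loci: 1/2 × 3/4 = 3/8.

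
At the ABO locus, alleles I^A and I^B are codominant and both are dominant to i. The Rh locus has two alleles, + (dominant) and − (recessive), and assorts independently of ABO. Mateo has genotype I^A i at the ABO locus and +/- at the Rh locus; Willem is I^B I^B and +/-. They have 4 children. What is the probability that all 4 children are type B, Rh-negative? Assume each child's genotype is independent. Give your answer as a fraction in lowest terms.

ABO cross I^A i × I^B I^B → 1/2 B, 1/2 AB.
Rh cross +/- × +/- → 3/4 Rh+, 1/4 Rh-; so P(type B, Rh-negative) = 1/2 × 1/4 = 1/8 per child.
All 4 independent: (1/8)^4 = 1/4096.

1/4096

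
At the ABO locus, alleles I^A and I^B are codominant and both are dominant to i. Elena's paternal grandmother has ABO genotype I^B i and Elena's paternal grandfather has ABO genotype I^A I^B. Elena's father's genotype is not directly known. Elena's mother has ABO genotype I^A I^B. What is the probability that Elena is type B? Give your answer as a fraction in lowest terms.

Elena's father's ABO genotype from I^B i × I^A I^B: 1/4 I^A I^B, 1/4 I^A i, 1/4 I^B I^B, 1/4 I^B i.
Crossing each possibility with the mother I^A I^B and summing P(type B): 1/4·1/4 + 1/4·1/4 + 1/4·1/2 + 1/4·1/2 = 3/8.

3/8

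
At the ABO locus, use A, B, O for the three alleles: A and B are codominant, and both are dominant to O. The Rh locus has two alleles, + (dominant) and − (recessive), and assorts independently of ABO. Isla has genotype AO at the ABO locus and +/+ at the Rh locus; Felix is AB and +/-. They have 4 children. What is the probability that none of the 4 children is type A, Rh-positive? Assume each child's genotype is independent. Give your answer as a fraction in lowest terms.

ABO cross AO × AB → 1/2 A, 1/4 B, 1/4 AB.
Rh cross +/+ × +/- → 1 Rh+; so P(type A, Rh-positive) = 1/2 × 1 = 1/2 per child.
P(not type A, Rh-positive) = 1/2 for one child; (1/2)^4 = 1/16.

1/16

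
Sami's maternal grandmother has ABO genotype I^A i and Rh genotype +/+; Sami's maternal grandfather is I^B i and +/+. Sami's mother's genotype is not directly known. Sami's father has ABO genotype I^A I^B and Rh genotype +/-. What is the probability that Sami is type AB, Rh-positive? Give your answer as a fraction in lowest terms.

Sami's mother's ABO genotype from I^A i × I^B i: 1/4 I^A I^B, 1/4 I^A i, 1/4 I^B i, 1/4 i i.
Crossing each possibility with the father I^A I^B and summing P(type AB): 1/4·1/2 + 1/4·1/4 + 1/4·1/4 + 1/4·0 = 1/4.
Similarly for Rh via the mother's Rh distribution: P(Rh+) = 1.
Independent loci: 1/4 × 1 = 1/4.

1/4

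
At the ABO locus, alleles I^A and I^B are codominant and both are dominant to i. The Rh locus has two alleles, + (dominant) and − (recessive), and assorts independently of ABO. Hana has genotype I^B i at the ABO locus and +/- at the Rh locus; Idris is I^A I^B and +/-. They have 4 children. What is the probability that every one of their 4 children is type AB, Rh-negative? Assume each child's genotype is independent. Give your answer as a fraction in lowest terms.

ABO cross I^B i × I^A I^B → 1/4 A, 1/2 B, 1/4 AB.
Rh cross +/- × +/- → 3/4 Rh+, 1/4 Rh-; so P(type AB, Rh-negative) = 1/4 × 1/4 = 1/16 per child.
All 4 independent: (1/16)^4 = 1/65536.

1/65536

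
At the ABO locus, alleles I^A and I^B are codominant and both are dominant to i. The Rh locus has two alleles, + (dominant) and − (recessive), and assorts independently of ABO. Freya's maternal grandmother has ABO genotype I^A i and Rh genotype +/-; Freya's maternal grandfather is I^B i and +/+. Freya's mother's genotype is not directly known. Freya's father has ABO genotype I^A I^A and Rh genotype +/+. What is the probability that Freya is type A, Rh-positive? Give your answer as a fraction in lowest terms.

3/4

Freya's mother's ABO genotype from I^A i × I^B i: 1/4 I^A I^B, 1/4 I^A i, 1/4 I^B i, 1/4 i i.
Crossing each possibility with the father I^A I^A and summing P(type A): 1/4·1/2 + 1/4·1 + 1/4·1/2 + 1/4·1 = 3/4.
Similarly for Rh via the mother's Rh distribution: P(Rh+) = 1.
Independent loci: 3/4 × 1 = 3/4.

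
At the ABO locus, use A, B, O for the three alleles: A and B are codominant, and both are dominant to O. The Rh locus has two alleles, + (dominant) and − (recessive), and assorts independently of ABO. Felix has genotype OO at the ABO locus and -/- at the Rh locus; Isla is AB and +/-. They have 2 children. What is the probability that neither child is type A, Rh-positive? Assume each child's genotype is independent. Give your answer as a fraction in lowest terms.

9/16

ABO cross OO × AB → 1/2 A, 1/2 B.
Rh cross -/- × +/- → 1/2 Rh+, 1/2 Rh-; so P(type A, Rh-positive) = 1/2 × 1/2 = 1/4 per child.
P(not type A, Rh-positive) = 3/4 for one child; (3/4)^2 = 9/16.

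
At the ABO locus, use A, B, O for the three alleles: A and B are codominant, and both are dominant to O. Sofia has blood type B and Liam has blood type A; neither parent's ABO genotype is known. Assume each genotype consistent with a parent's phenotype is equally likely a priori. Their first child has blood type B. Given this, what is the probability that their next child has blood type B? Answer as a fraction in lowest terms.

Possible genotypes: Sofia ∈ {BB, BO}; Liam ∈ {AA, AO}.
Weight each parental genotype pair by prior × P(type-B child):
  BB × AO: posterior weight 2/3; P(next child type B) = 1/2.
  BO × AO: posterior weight 1/3; P(next child type B) = 1/4.
Weighted sum = 5/12.

5/12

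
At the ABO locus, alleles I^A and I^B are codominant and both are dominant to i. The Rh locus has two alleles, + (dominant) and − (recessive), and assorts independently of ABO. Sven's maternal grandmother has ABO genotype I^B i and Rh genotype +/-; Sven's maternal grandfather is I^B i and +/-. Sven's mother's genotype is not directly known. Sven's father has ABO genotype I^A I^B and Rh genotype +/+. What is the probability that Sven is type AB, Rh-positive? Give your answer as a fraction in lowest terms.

Sven's mother's ABO genotype from I^B i × I^B i: 1/4 I^B I^B, 1/2 I^B i, 1/4 i i.
Crossing each possibility with the father I^A I^B and summing P(type AB): 1/4·1/2 + 1/2·1/4 + 1/4·0 = 1/4.
Similarly for Rh via the mother's Rh distribution: P(Rh+) = 1.
Independent loci: 1/4 × 1 = 1/4.

1/4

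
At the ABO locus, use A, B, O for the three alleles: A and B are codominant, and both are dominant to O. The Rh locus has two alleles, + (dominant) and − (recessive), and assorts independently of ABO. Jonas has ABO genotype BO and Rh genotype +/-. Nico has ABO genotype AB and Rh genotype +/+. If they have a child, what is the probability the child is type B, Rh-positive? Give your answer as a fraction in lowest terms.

1/2

ABO cross BO × AB → offspring phenotypes: 1/4 A, 1/2 B, 1/4 AB.
Rh cross +/- × +/+ → 1 Rh+.
Independent loci: P(type B, Rh-positive) = 1/2 × 1 = 1/2.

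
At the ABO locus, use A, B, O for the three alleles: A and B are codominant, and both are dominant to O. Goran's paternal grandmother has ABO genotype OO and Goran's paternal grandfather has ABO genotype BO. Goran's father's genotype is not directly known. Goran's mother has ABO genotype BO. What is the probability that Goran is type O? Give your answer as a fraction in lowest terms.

Goran's father's ABO genotype from OO × BO: 1/2 BO, 1/2 OO.
Crossing each possibility with the mother BO and summing P(type O): 1/2·1/4 + 1/2·1/2 = 3/8.

3/8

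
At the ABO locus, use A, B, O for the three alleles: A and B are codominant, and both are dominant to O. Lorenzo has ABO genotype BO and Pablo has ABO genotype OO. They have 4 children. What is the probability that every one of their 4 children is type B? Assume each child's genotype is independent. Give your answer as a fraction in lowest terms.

ABO cross BO × OO → 1/2 O, 1/2 B.
So P(type B) = 1/2 per child.
All 4 independent: (1/2)^4 = 1/16.

1/16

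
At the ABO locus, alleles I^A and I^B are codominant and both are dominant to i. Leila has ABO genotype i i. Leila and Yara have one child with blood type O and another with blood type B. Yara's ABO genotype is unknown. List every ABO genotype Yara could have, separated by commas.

For each candidate genotype of Yara, check whether crossing it with i i can produce every observed child phenotype.
  I^A I^A → possible child types {A} ✗
  I^A I^B → possible child types {A, B} ✗
  I^A i → possible child types {O, A} ✗
  I^B I^B → possible child types {B} ✗
  I^B i → possible child types {O, B} ✓
  i i → possible child types {O} ✗

I^B i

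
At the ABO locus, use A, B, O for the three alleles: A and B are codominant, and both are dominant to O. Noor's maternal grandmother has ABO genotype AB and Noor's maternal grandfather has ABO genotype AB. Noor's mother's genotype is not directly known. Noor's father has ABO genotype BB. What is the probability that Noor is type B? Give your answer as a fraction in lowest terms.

Noor's mother's ABO genotype from AB × AB: 1/4 AA, 1/2 AB, 1/4 BB.
Crossing each possibility with the father BB and summing P(type B): 1/4·0 + 1/2·1/2 + 1/4·1 = 1/2.

1/2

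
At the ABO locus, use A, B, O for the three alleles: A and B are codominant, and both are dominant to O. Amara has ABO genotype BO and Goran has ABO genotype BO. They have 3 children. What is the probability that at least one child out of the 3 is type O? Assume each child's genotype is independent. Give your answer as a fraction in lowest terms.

37/64

ABO cross BO × BO → 1/4 O, 3/4 B.
So P(type O) = 1/4 per child.
P(none) = (3/4)^3 = 27/64; P(at least one) = 1 − 27/64 = 37/64.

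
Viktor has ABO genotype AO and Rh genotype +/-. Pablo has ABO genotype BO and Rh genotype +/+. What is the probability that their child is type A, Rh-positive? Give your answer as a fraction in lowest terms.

ABO cross AO × BO → offspring phenotypes: 1/4 O, 1/4 A, 1/4 B, 1/4 AB.
Rh cross +/- × +/+ → 1 Rh+.
Independent loci: P(type A, Rh-positive) = 1/4 × 1 = 1/4.

1/4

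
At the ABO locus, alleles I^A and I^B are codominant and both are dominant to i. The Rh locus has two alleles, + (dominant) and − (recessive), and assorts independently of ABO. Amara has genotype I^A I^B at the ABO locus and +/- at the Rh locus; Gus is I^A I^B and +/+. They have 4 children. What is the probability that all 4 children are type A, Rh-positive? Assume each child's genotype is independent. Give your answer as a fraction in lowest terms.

1/256

ABO cross I^A I^B × I^A I^B → 1/4 A, 1/4 B, 1/2 AB.
Rh cross +/- × +/+ → 1 Rh+; so P(type A, Rh-positive) = 1/4 × 1 = 1/4 per child.
All 4 independent: (1/4)^4 = 1/256.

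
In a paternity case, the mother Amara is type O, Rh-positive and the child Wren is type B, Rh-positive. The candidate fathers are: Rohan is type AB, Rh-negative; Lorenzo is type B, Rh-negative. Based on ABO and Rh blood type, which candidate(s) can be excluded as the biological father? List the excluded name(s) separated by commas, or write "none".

A candidate is excluded only if no genotype consistent with his phenotype could produce a type B, Rh-positive child with a type O, Rh-positive mother.
Every candidate has at least one consistent genotype combination, so none can be excluded.

none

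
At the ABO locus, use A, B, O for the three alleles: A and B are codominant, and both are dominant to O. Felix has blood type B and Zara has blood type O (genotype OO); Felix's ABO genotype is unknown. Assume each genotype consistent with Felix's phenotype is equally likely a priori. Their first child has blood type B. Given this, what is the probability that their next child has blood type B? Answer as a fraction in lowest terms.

5/6

Possible genotypes: Felix ∈ {BB, BO}; Zara ∈ {OO}.
Weight each parental genotype pair by prior × P(type-B child):
  BB × OO: posterior weight 2/3; P(next child type B) = 1.
  BO × OO: posterior weight 1/3; P(next child type B) = 1/2.
Weighted sum = 5/6.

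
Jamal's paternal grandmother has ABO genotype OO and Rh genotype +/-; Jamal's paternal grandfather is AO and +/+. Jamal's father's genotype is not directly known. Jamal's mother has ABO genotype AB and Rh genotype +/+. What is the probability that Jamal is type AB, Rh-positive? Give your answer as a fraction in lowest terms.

1/8

Jamal's father's ABO genotype from OO × AO: 1/2 AO, 1/2 OO.
Crossing each possibility with the mother AB and summing P(type AB): 1/2·1/4 + 1/2·0 = 1/8.
Similarly for Rh via the father's Rh distribution: P(Rh+) = 1.
Independent loci: 1/8 × 1 = 1/8.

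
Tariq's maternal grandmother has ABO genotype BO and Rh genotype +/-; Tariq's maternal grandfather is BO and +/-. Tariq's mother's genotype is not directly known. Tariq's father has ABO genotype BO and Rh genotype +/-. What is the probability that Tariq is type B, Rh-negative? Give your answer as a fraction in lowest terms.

3/16

Tariq's mother's ABO genotype from BO × BO: 1/4 BB, 1/2 BO, 1/4 OO.
Crossing each possibility with the father BO and summing P(type B): 1/4·1 + 1/2·3/4 + 1/4·1/2 = 3/4.
Similarly for Rh via the mother's Rh distribution: P(Rh-) = 1/4.
Independent loci: 3/4 × 1/4 = 3/16.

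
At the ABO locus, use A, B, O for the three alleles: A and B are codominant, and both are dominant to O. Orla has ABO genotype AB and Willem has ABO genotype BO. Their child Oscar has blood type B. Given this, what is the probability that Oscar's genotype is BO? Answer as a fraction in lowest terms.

1/2

Cross AB × BO → 1/4 AB, 1/4 AO, 1/4 BB, 1/4 BO.
Type-B genotypes among offspring: BB (1/4), BO (1/4); total 1/2.
P(BO | type B) = (1/4) / (1/2) = 1/2.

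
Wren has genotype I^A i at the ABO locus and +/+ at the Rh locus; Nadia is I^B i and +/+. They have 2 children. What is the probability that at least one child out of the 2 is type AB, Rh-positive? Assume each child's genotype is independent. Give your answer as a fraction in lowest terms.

7/16

ABO cross I^A i × I^B i → 1/4 O, 1/4 A, 1/4 B, 1/4 AB.
Rh cross +/+ × +/+ → 1 Rh+; so P(type AB, Rh-positive) = 1/4 × 1 = 1/4 per child.
P(none) = (3/4)^2 = 9/16; P(at least one) = 1 − 9/16 = 7/16.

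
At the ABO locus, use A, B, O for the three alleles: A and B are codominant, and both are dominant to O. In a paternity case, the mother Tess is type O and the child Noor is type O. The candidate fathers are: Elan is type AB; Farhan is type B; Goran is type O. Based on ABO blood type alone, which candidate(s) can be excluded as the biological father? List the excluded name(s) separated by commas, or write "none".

A candidate is excluded only if no genotype consistent with his phenotype could produce a type O child with a type O mother.
Elan (type AB): no genotype consistent with that phenotype can produce a type-O child with a type-O mother.

Elan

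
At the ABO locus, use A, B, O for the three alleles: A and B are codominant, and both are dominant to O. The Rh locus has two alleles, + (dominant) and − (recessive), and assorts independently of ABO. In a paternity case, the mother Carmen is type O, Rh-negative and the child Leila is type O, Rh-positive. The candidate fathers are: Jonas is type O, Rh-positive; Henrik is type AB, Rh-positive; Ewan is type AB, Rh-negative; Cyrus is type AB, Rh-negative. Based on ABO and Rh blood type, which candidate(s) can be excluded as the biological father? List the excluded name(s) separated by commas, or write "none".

Henrik, Ewan, Cyrus

A candidate is excluded only if no genotype consistent with his phenotype could produce a type O, Rh-positive child with a type O, Rh-negative mother.
Henrik (type AB, Rh+): no genotype consistent with that phenotype can produce a type-O Rh+ child with a type-O mother.
Ewan (type AB, Rh-): no genotype consistent with that phenotype can produce a type-O Rh+ child with a type-O mother.
Cyrus (type AB, Rh-): no genotype consistent with that phenotype can produce a type-O Rh+ child with a type-O mother.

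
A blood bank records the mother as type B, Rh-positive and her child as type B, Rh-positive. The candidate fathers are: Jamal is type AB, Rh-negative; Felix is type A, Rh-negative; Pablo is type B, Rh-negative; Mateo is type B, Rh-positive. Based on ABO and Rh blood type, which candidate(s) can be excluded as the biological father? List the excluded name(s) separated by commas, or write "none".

A candidate is excluded only if no genotype consistent with his phenotype could produce a type B, Rh-positive child with a type B, Rh-positive mother.
Every candidate has at least one consistent genotype combination, so none can be excluded.

none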